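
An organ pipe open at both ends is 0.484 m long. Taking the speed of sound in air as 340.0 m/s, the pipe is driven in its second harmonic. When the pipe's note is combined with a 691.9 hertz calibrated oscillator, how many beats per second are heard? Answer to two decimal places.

10.58 Hz

Open pipe: f_n = n·v/(2L) = 2·340.0/(2·0.484) = 702.4793 Hz.
f_beat = |702.4793 − 691.9| = 10.58 Hz.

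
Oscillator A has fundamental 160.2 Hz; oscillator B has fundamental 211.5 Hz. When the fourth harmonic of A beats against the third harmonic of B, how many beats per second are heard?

6.3 Hz

Fourth harmonic of the first: 4·160.2 = 640.8 Hz.
Third harmonic of the second: 3·211.5 = 634.5 Hz.
f_beat = |640.8 − 634.5| = 6.3 Hz.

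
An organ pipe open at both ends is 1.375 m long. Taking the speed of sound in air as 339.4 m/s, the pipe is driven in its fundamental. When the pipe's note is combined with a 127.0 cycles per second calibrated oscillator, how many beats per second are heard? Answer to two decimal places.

3.58 Hz

Open pipe: f_n = n·v/(2L) = 1·339.4/(2·1.375) = 123.4182 Hz.
f_beat = |123.4182 − 127.0| = 3.58 Hz.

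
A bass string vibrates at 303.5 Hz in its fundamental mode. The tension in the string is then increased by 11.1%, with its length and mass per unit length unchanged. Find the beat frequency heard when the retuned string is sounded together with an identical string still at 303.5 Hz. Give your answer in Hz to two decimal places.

For a string, f ∝ √T, so the new frequency is 303.5·√1.111 = 319.9011 Hz.
f_beat = |319.9011 − 303.5| = 16.40 Hz.

16.40 Hz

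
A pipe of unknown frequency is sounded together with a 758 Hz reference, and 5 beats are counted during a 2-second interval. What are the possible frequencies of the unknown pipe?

Beat frequency = 5/2 = 2.5 Hz.
|f − 758| = 2.5, so f = 758 ± 2.5.

755.5 Hz or 760.5 Hz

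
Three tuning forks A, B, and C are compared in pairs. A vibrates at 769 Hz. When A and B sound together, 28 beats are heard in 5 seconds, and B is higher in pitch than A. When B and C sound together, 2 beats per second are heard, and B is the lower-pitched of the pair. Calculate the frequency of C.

A–B: Beat frequency = 28/5 = 5.6 Hz.
B is above A, so f_B = 769 + 5.6 = 774.6 Hz.
C is above B, so f_C = 774.6 + 2 = 776.6 Hz.

776.6 Hz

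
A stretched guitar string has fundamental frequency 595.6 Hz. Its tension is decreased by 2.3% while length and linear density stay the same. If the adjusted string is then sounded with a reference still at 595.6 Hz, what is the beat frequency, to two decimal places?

6.89 Hz

For a string, f ∝ √T, so the new frequency is 595.6·√0.977 = 588.7108 Hz.
f_beat = |588.7108 − 595.6| = 6.89 Hz.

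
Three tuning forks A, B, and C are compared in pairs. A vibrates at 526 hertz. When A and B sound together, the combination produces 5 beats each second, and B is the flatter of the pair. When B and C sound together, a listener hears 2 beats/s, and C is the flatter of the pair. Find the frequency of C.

519 Hz

B is below A, so f_B = 526 − 5 = 521 Hz.
C is below B, so f_C = 521 − 2 = 519 Hz.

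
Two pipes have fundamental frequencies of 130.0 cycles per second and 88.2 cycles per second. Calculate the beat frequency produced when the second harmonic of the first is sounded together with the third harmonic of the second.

Second harmonic of the first: 2·130.0 = 260.0 Hz.
Third harmonic of the second: 3·88.2 = 264.6 Hz.
f_beat = |260.0 − 264.6| = 4.6 Hz.

4.6 Hz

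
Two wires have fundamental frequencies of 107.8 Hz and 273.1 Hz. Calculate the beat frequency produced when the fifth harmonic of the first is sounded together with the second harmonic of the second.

Fifth harmonic of the first: 5·107.8 = 539.0 Hz.
Second harmonic of the second: 2·273.1 = 546.2 Hz.
f_beat = |539.0 − 546.2| = 7.2 Hz.

7.2 Hz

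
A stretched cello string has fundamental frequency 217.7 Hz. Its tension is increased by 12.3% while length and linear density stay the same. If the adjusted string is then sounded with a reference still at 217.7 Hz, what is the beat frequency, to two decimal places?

13.00 Hz

For a string, f ∝ √T, so the new frequency is 217.7·√1.123 = 230.7004 Hz.
f_beat = |230.7004 − 217.7| = 13.00 Hz.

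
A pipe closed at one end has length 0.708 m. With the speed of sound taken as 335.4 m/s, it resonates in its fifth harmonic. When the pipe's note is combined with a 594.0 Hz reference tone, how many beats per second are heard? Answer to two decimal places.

1.84 Hz

Closed pipe (odd harmonics): f_n = n·v/(4L) = 5·335.4/(4·0.708) = 592.1610 Hz.
f_beat = |592.1610 − 594.0| = 1.84 Hz.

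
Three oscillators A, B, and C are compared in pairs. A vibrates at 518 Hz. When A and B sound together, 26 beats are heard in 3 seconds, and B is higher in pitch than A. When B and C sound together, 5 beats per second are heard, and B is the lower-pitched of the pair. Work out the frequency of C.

A–B: Beat frequency = 26/3 = 8.6667 Hz.
B is above A, so f_B = 518 + 8.6667 = 526.6667 Hz.
C is above B, so f_C = 526.6667 + 5 = 531.6667 Hz.

531.6667 Hz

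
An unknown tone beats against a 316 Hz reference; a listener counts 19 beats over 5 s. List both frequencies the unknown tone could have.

Beat frequency = 19/5 = 3.8 Hz.
|f − 316| = 3.8, so f = 316 ± 3.8.

312.2 Hz or 319.8 Hz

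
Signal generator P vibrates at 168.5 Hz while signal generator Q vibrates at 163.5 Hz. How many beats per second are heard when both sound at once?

5 Hz

Beats arise from superposition of two nearby frequencies; the beat rate is |f₁ − f₂|.
|168.5 − 163.5| = 5 Hz.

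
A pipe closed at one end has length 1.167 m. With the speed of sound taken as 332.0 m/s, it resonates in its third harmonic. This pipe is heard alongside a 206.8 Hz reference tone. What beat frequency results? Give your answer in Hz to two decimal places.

6.57 Hz

Closed pipe (odd harmonics): f_n = n·v/(4L) = 3·332.0/(4·1.167) = 213.3676 Hz.
f_beat = |213.3676 − 206.8| = 6.57 Hz.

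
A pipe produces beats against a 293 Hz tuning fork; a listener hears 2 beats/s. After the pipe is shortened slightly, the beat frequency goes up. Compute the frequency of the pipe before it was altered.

|f − 293| = 2, so the pipe was at either 291 Hz or 295 Hz.
A shorter pipe has a higher fundamental; the adjustment raises the pipe's frequency.
The beat rate rose, so the adjustment moved the pipe further from 293 Hz — it was already above the reference.

295 Hz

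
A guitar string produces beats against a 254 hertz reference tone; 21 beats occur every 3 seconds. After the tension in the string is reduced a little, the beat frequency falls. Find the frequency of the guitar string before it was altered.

Beat frequency = 21/3 = 7 Hz.
|f − 254| = 7, so the guitar string was at either 247 Hz or 261 Hz.
Lower tension means lower frequency; the adjustment lowers the guitar string's frequency.
The beat rate fell, so the adjustment moved the guitar string toward 254 Hz — it must have started above the reference.

261 Hz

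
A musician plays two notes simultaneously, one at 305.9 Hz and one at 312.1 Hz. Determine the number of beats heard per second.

6.2 Hz

The beat frequency equals the magnitude of the frequency difference.
|305.9 − 312.1| = 6.2 Hz.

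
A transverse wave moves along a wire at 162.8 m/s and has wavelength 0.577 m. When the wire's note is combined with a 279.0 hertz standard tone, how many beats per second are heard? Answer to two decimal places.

3.15 Hz

Source frequency f = v/λ = 162.8/0.577 = 282.1490 Hz.
f_beat = |282.1490 − 279.0| = 3.15 Hz.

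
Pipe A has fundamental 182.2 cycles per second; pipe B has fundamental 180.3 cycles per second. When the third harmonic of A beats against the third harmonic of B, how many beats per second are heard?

Third harmonic of the first: 3·182.2 = 546.6 Hz.
Third harmonic of the second: 3·180.3 = 540.9 Hz.
f_beat = |546.6 − 540.9| = 5.7 Hz.

5.7 Hz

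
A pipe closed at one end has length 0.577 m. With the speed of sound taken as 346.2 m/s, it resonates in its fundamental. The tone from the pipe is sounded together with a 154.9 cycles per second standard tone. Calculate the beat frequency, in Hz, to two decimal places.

Closed pipe (odd harmonics): f_n = n·v/(4L) = 1·346.2/(4·0.577) = 150.0000 Hz.
f_beat = |150.0000 − 154.9| = 4.90 Hz.

4.90 Hz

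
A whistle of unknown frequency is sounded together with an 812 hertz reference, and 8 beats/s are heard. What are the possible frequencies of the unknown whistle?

804 Hz or 820 Hz

|f − 812| = 8, so f = 812 ± 8.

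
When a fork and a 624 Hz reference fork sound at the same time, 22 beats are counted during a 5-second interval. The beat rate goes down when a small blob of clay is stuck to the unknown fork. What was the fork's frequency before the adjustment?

Beat frequency = 22/5 = 4.4 Hz.
|f − 624| = 4.4, so the fork was at either 619.6 Hz or 628.4 Hz.
Adding mass to a fork lowers its frequency; the adjustment lowers the fork's frequency.
The beat rate fell, so the adjustment moved the fork toward 624 Hz — it must have started above the reference.

628.4 Hz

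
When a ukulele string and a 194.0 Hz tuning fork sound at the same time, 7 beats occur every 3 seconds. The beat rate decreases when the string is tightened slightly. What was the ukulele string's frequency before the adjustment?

Beat frequency = 7/3 = 2.3333 Hz.
|f − 194.0| = 2.3333, so the ukulele string was at either 191.6667 Hz or 196.3333 Hz.
Increasing tension raises a string's frequency; the adjustment raises the ukulele string's frequency.
The beat rate fell, so the adjustment moved the ukulele string toward 194.0 Hz — it must have started below the reference.

191.6667 Hz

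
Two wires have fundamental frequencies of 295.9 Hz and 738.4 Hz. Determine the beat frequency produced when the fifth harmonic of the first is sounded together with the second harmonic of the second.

Fifth harmonic of the first: 5·295.9 = 1479.5 Hz.
Second harmonic of the second: 2·738.4 = 1476.8 Hz.
f_beat = |1479.5 − 1476.8| = 2.7 Hz.

2.7 Hz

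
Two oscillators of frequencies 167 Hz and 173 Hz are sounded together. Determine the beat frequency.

Beats arise from superposition of two nearby frequencies; the beat rate is |f₁ − f₂|.
|167 − 173| = 6 Hz.

6 Hz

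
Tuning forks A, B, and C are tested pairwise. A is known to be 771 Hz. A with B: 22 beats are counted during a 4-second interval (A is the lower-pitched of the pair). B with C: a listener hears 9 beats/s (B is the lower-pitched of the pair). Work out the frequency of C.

A–B: Beat frequency = 22/4 = 5.5 Hz.
B is above A, so f_B = 771 + 5.5 = 776.5 Hz.
C is above B, so f_C = 776.5 + 9 = 785.5 Hz.

785.5 Hz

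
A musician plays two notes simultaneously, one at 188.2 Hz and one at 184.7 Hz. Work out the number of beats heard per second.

The beat frequency equals the magnitude of the frequency difference.
|188.2 − 184.7| = 3.5 Hz.

3.5 Hz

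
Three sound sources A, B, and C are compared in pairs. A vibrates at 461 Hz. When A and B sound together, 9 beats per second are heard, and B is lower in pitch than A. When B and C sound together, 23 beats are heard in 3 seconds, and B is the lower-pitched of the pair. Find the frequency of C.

459.6667 Hz

B is below A, so f_B = 461 − 9 = 452 Hz.
B–C: Beat frequency = 23/3 = 7.6667 Hz.
C is above B, so f_C = 452 + 7.6667 = 459.6667 Hz.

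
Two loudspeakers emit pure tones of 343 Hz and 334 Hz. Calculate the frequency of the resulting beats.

f_beat = |f₁ − f₂|.
|343 − 334| = 9 Hz.

9 Hz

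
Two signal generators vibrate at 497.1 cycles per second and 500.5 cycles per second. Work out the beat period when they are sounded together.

f_beat = |497.1 − 500.5| = 3.4 Hz.
Beat period T = 1 / f_beat = 1 / 3.4 s.

0.294 s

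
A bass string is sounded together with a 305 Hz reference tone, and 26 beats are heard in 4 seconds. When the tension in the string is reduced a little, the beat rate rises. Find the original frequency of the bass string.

298.5 Hz

Beat frequency = 26/4 = 6.5 Hz.
|f − 305| = 6.5, so the bass string was at either 298.5 Hz or 311.5 Hz.
Lower tension means lower frequency; the adjustment lowers the bass string's frequency.
The beat rate rose, so the adjustment moved the bass string further from 305 Hz — it was already below the reference.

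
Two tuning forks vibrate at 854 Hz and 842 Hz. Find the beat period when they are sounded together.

f_beat = |854 − 842| = 12 Hz.
Beat period T = 1 / f_beat = 1 / 12 s.

0.083 s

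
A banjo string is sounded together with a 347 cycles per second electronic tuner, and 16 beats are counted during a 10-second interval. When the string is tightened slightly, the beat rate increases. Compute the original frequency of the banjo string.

348.6 Hz

Beat frequency = 16/10 = 1.6 Hz.
|f − 347| = 1.6, so the banjo string was at either 345.4 Hz or 348.6 Hz.
Increasing tension raises a string's frequency; the adjustment raises the banjo string's frequency.
The beat rate rose, so the adjustment moved the banjo string further from 347 Hz — it was already above the reference.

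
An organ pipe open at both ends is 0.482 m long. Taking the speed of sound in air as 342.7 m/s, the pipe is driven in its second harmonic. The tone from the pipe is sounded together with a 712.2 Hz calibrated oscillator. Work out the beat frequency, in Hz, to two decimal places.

1.20 Hz

Open pipe: f_n = n·v/(2L) = 2·342.7/(2·0.482) = 710.9959 Hz.
f_beat = |710.9959 − 712.2| = 1.20 Hz.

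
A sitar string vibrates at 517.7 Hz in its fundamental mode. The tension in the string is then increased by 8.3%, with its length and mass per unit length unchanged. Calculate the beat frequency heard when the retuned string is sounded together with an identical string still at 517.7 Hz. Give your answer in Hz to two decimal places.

21.06 Hz

For a string, f ∝ √T, so the new frequency is 517.7·√1.083 = 538.7563 Hz.
f_beat = |538.7563 − 517.7| = 21.06 Hz.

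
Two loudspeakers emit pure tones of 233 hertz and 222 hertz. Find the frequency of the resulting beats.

f_beat = |f₁ − f₂|.
|233 − 222| = 11 Hz.

11 Hz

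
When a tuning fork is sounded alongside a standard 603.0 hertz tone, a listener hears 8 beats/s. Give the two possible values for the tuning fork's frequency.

595 Hz or 611 Hz

|f − 603.0| = 8, so f = 603.0 ± 8.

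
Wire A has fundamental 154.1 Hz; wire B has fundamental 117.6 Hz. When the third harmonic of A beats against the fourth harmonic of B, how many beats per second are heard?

8.1 Hz

Third harmonic of the first: 3·154.1 = 462.3 Hz.
Fourth harmonic of the second: 4·117.6 = 470.4 Hz.
f_beat = |462.3 − 470.4| = 8.1 Hz.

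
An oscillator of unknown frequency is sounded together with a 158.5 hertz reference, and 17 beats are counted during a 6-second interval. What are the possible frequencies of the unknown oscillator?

Beat frequency = 17/6 = 2.8333 Hz.
|f − 158.5| = 2.8333, so f = 158.5 ± 2.8333.

155.6667 Hz or 161.3333 Hz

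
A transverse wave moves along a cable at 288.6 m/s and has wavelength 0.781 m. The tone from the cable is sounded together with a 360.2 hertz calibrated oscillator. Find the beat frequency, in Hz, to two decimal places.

Source frequency f = v/λ = 288.6/0.781 = 369.5262 Hz.
f_beat = |369.5262 − 360.2| = 9.33 Hz.

9.33 Hz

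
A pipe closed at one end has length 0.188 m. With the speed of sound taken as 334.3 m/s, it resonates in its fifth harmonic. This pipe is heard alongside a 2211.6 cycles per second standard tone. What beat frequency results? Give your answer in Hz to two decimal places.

Closed pipe (odd harmonics): f_n = n·v/(4L) = 5·334.3/(4·0.188) = 2222.7394 Hz.
f_beat = |2222.7394 − 2211.6| = 11.14 Hz.

11.14 Hz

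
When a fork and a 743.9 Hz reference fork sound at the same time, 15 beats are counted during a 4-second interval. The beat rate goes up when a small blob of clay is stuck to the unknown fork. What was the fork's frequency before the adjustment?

740.15 Hz

Beat frequency = 15/4 = 3.75 Hz.
|f − 743.9| = 3.75, so the fork was at either 740.15 Hz or 747.65 Hz.
Adding mass to a fork lowers its frequency; the adjustment lowers the fork's frequency.
The beat rate rose, so the adjustment moved the fork further from 743.9 Hz — it was already below the reference.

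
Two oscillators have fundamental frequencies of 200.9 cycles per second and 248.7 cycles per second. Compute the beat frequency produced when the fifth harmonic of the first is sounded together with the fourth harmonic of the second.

Fifth harmonic of the first: 5·200.9 = 1004.5 Hz.
Fourth harmonic of the second: 4·248.7 = 994.8 Hz.
f_beat = |1004.5 − 994.8| = 9.7 Hz.

9.7 Hz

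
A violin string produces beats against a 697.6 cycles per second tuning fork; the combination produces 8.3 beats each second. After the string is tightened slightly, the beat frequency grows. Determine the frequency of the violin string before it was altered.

705.9 Hz

|f − 697.6| = 8.3, so the violin string was at either 689.3 Hz or 705.9 Hz.
Increasing tension raises a string's frequency; the adjustment raises the violin string's frequency.
The beat rate rose, so the adjustment moved the violin string further from 697.6 Hz — it was already above the reference.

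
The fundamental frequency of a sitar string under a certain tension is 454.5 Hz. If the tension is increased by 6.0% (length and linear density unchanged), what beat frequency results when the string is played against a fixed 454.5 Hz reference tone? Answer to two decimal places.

For a string, f ∝ √T, so the new frequency is 454.5·√1.060 = 467.9364 Hz.
f_beat = |467.9364 − 454.5| = 13.44 Hz.

13.44 Hz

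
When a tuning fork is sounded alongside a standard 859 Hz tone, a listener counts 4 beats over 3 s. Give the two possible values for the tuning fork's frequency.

857.6667 Hz or 860.3333 Hz

Beat frequency = 4/3 = 1.3333 Hz.
|f − 859| = 1.3333, so f = 859 ± 1.3333.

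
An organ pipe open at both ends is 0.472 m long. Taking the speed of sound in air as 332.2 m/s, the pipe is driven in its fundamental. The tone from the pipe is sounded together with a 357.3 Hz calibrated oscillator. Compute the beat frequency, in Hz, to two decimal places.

5.39 Hz

Open pipe: f_n = n·v/(2L) = 1·332.2/(2·0.472) = 351.9068 Hz.
f_beat = |351.9068 − 357.3| = 5.39 Hz.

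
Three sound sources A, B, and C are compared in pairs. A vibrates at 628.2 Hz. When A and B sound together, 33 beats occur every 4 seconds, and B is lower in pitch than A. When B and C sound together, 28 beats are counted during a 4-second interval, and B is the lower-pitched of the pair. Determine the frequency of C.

A–B: Beat frequency = 33/4 = 8.25 Hz.
B is below A, so f_B = 628.2 − 8.25 = 619.95 Hz.
B–C: Beat frequency = 28/4 = 7 Hz.
C is above B, so f_C = 619.95 + 7 = 626.95 Hz.

626.95 Hz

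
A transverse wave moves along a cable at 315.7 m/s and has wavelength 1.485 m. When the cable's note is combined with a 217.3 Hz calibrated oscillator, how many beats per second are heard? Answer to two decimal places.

Source frequency f = v/λ = 315.7/1.485 = 212.5926 Hz.
f_beat = |212.5926 − 217.3| = 4.71 Hz.

4.71 Hz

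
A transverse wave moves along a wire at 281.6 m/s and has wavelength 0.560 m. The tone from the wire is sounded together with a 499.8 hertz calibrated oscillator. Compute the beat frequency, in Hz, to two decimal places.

3.06 Hz

Source frequency f = v/λ = 281.6/0.560 = 502.8571 Hz.
f_beat = |502.8571 − 499.8| = 3.06 Hz.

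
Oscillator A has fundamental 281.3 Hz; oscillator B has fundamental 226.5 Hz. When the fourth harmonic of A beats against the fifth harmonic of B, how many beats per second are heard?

7.3 Hz

Fourth harmonic of the first: 4·281.3 = 1125.2 Hz.
Fifth harmonic of the second: 5·226.5 = 1132.5 Hz.
f_beat = |1125.2 − 1132.5| = 7.3 Hz.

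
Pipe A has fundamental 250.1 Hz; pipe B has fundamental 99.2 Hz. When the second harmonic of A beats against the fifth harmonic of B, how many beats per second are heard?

4.2 Hz

Second harmonic of the first: 2·250.1 = 500.2 Hz.
Fifth harmonic of the second: 5·99.2 = 496.0 Hz.
f_beat = |500.2 − 496.0| = 4.2 Hz.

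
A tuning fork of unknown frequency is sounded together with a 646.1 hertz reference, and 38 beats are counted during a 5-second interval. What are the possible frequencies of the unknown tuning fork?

Beat frequency = 38/5 = 7.6 Hz.
|f − 646.1| = 7.6, so f = 646.1 ± 7.6.

638.5 Hz or 653.7 Hz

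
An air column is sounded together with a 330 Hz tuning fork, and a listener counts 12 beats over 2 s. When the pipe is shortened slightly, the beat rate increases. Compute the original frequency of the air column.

336 Hz

Beat frequency = 12/2 = 6 Hz.
|f − 330| = 6, so the air column was at either 324 Hz or 336 Hz.
A shorter pipe has a higher fundamental; the adjustment raises the air column's frequency.
The beat rate rose, so the adjustment moved the air column further from 330 Hz — it was already above the reference.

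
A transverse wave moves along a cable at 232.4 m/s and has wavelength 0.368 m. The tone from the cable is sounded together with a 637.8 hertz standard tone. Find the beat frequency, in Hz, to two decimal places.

6.28 Hz

Source frequency f = v/λ = 232.4/0.368 = 631.5217 Hz.
f_beat = |631.5217 − 637.8| = 6.28 Hz.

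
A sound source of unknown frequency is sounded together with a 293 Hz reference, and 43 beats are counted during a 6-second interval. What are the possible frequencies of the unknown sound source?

285.8333 Hz or 300.1667 Hz

Beat frequency = 43/6 = 7.1667 Hz.
|f − 293| = 7.1667, so f = 293 ± 7.1667.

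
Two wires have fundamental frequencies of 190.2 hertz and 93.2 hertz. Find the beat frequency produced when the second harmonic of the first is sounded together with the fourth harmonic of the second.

7.6 Hz

Second harmonic of the first: 2·190.2 = 380.4 Hz.
Fourth harmonic of the second: 4·93.2 = 372.8 Hz.
f_beat = |380.4 − 372.8| = 7.6 Hz.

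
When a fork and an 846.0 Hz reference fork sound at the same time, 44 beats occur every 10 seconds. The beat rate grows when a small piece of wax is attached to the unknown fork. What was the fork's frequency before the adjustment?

Beat frequency = 44/10 = 4.4 Hz.
|f − 846.0| = 4.4, so the fork was at either 841.6 Hz or 850.4 Hz.
Loading a fork with wax lowers its frequency; the adjustment lowers the fork's frequency.
The beat rate rose, so the adjustment moved the fork further from 846.0 Hz — it was already below the reference.

841.6 Hz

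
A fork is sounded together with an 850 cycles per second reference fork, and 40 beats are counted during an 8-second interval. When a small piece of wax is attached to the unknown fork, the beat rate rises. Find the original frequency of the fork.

845 Hz

Beat frequency = 40/8 = 5 Hz.
|f − 850| = 5, so the fork was at either 845 Hz or 855 Hz.
Loading a fork with wax lowers its frequency; the adjustment lowers the fork's frequency.
The beat rate rose, so the adjustment moved the fork further from 850 Hz — it was already below the reference.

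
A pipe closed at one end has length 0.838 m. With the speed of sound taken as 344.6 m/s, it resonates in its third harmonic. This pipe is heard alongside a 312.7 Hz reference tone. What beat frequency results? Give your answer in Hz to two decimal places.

4.29 Hz

Closed pipe (odd harmonics): f_n = n·v/(4L) = 3·344.6/(4·0.838) = 308.4129 Hz.
f_beat = |308.4129 − 312.7| = 4.29 Hz.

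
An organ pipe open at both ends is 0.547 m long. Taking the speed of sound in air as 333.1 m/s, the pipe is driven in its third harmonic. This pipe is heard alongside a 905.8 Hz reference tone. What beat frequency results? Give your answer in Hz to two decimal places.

7.64 Hz

Open pipe: f_n = n·v/(2L) = 3·333.1/(2·0.547) = 913.4369 Hz.
f_beat = |913.4369 − 905.8| = 7.64 Hz.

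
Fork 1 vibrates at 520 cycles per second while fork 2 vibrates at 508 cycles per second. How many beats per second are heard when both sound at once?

12 Hz

The beat frequency equals the magnitude of the frequency difference.
|520 − 508| = 12 Hz.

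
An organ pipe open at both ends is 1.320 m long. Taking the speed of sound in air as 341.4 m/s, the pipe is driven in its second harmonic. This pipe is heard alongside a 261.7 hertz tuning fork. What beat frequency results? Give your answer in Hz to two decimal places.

Open pipe: f_n = n·v/(2L) = 2·341.4/(2·1.320) = 258.6364 Hz.
f_beat = |258.6364 − 261.7| = 3.06 Hz.

3.06 Hz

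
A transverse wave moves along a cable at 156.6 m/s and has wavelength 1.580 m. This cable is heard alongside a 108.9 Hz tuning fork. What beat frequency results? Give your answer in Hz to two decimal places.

Source frequency f = v/λ = 156.6/1.580 = 99.1139 Hz.
f_beat = |99.1139 − 108.9| = 9.79 Hz.

9.79 Hz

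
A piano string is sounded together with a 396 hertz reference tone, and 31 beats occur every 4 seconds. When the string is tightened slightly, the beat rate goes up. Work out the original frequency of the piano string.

403.75 Hz

Beat frequency = 31/4 = 7.75 Hz.
|f − 396| = 7.75, so the piano string was at either 388.25 Hz or 403.75 Hz.
Increasing tension raises a string's frequency; the adjustment raises the piano string's frequency.
The beat rate rose, so the adjustment moved the piano string further from 396 Hz — it was already above the reference.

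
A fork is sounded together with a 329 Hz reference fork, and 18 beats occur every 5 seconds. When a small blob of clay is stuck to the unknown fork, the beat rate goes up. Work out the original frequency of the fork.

325.4 Hz

Beat frequency = 18/5 = 3.6 Hz.
|f − 329| = 3.6, so the fork was at either 325.4 Hz or 332.6 Hz.
Adding mass to a fork lowers its frequency; the adjustment lowers the fork's frequency.
The beat rate rose, so the adjustment moved the fork further from 329 Hz — it was already below the reference.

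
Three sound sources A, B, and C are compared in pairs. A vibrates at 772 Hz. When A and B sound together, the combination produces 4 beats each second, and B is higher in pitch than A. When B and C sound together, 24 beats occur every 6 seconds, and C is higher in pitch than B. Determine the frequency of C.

780 Hz

B is above A, so f_B = 772 + 4 = 776 Hz.
B–C: Beat frequency = 24/6 = 4 Hz.
C is above B, so f_C = 776 + 4 = 780 Hz.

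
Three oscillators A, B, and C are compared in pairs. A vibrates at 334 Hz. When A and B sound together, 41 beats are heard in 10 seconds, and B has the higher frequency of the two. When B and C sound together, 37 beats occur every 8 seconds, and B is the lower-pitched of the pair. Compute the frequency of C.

342.725 Hz

A–B: Beat frequency = 41/10 = 4.1 Hz.
B is above A, so f_B = 334 + 4.1 = 338.1 Hz.
B–C: Beat frequency = 37/8 = 4.625 Hz.
C is above B, so f_C = 338.1 + 4.625 = 342.725 Hz.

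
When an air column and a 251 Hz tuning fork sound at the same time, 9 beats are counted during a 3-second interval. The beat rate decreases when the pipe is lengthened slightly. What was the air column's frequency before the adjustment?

Beat frequency = 9/3 = 3 Hz.
|f − 251| = 3, so the air column was at either 248 Hz or 254 Hz.
A longer pipe has a lower fundamental; the adjustment lowers the air column's frequency.
The beat rate fell, so the adjustment moved the air column toward 251 Hz — it must have started above the reference.

254 Hz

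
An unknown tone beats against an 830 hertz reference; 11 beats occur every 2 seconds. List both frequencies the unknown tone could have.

Beat frequency = 11/2 = 5.5 Hz.
|f − 830| = 5.5, so f = 830 ± 5.5.

824.5 Hz or 835.5 Hz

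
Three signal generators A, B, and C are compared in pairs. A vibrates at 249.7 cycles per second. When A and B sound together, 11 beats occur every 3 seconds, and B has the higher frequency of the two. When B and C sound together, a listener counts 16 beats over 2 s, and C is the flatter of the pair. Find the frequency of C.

245.3667 Hz

A–B: Beat frequency = 11/3 = 3.6667 Hz.
B is above A, so f_B = 249.7 + 3.6667 = 253.3667 Hz.
B–C: Beat frequency = 16/2 = 8 Hz.
C is below B, so f_C = 253.3667 − 8 = 245.3667 Hz.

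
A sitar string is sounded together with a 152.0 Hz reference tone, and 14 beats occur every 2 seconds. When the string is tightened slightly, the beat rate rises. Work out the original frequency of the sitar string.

159 Hz

Beat frequency = 14/2 = 7 Hz.
|f − 152.0| = 7, so the sitar string was at either 145 Hz or 159 Hz.
Increasing tension raises a string's frequency; the adjustment raises the sitar string's frequency.
The beat rate rose, so the adjustment moved the sitar string further from 152.0 Hz — it was already above the reference.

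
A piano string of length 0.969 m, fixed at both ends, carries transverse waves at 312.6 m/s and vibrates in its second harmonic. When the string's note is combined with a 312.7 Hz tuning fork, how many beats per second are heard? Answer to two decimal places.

9.90 Hz

For a string fixed at both ends, f_n = n·v/(2L) = 2·312.6/(2·0.969) = 322.6006 Hz.
f_beat = |322.6006 − 312.7| = 9.90 Hz.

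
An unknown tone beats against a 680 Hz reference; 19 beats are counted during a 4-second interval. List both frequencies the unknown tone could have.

Beat frequency = 19/4 = 4.75 Hz.
|f − 680| = 4.75, so f = 680 ± 4.75.

675.25 Hz or 684.75 Hz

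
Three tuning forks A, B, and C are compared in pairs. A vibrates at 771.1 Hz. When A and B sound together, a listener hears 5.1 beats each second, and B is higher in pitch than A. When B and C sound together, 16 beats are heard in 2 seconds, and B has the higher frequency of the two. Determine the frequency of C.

B is above A, so f_B = 771.1 + 5.1 = 776.2 Hz.
B–C: Beat frequency = 16/2 = 8 Hz.
C is below B, so f_C = 776.2 − 8 = 768.2 Hz.

768.2 Hz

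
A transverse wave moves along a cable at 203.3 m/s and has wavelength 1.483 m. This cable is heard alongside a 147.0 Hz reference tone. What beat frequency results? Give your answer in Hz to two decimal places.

9.91 Hz

Source frequency f = v/λ = 203.3/1.483 = 137.0870 Hz.
f_beat = |137.0870 − 147.0| = 9.91 Hz.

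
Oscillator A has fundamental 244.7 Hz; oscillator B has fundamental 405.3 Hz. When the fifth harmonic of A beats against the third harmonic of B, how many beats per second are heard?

Fifth harmonic of the first: 5·244.7 = 1223.5 Hz.
Third harmonic of the second: 3·405.3 = 1215.9 Hz.
f_beat = |1223.5 − 1215.9| = 7.6 Hz.

7.6 Hz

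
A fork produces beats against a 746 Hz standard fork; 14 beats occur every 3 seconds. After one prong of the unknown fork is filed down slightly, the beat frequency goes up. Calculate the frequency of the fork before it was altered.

750.6667 Hz

Beat frequency = 14/3 = 4.6667 Hz.
|f − 746| = 4.6667, so the fork was at either 741.3333 Hz or 750.6667 Hz.
Filing a prong removes mass and raises the fork's frequency; the adjustment raises the fork's frequency.
The beat rate rose, so the adjustment moved the fork further from 746 Hz — it was already above the reference.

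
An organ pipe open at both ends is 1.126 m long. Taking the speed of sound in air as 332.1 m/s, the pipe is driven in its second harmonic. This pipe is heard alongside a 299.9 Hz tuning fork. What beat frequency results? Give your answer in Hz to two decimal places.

4.96 Hz

Open pipe: f_n = n·v/(2L) = 2·332.1/(2·1.126) = 294.9378 Hz.
f_beat = |294.9378 − 299.9| = 4.96 Hz.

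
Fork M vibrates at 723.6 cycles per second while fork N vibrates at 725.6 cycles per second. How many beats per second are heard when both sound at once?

Beats arise from superposition of two nearby frequencies; the beat rate is |f₁ − f₂|.
|723.6 − 725.6| = 2 Hz.

2 Hz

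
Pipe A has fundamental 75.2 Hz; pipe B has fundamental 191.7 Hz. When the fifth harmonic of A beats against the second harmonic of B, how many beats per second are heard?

Fifth harmonic of the first: 5·75.2 = 376.0 Hz.
Second harmonic of the second: 2·191.7 = 383.4 Hz.
f_beat = |376.0 − 383.4| = 7.4 Hz.

7.4 Hz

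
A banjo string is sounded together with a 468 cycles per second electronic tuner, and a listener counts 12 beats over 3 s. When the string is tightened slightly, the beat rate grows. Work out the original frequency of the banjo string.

472 Hz

Beat frequency = 12/3 = 4 Hz.
|f − 468| = 4, so the banjo string was at either 464 Hz or 472 Hz.
Increasing tension raises a string's frequency; the adjustment raises the banjo string's frequency.
The beat rate rose, so the adjustment moved the banjo string further from 468 Hz — it was already above the reference.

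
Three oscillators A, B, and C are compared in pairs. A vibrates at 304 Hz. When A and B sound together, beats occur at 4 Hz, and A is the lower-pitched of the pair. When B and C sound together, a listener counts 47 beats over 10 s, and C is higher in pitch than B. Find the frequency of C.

B is above A, so f_B = 304 + 4 = 308 Hz.
B–C: Beat frequency = 47/10 = 4.7 Hz.
C is above B, so f_C = 308 + 4.7 = 312.7 Hz.

312.7 Hz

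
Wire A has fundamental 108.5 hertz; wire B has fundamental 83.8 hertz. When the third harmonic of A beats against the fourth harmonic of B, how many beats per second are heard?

Third harmonic of the first: 3·108.5 = 325.5 Hz.
Fourth harmonic of the second: 4·83.8 = 335.2 Hz.
f_beat = |325.5 − 335.2| = 9.7 Hz.

9.7 Hz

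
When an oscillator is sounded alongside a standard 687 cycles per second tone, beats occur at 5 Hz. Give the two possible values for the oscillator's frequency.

|f − 687| = 5, so f = 687 ± 5.

682 Hz or 692 Hz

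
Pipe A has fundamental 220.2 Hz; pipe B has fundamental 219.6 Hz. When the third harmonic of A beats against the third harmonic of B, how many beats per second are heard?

1.8 Hz

Third harmonic of the first: 3·220.2 = 660.6 Hz.
Third harmonic of the second: 3·219.6 = 658.8 Hz.
f_beat = |660.6 − 658.8| = 1.8 Hz.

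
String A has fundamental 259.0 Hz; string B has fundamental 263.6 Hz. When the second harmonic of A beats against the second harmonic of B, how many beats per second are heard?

9.2 Hz

Second harmonic of the first: 2·259.0 = 518.0 Hz.
Second harmonic of the second: 2·263.6 = 527.2 Hz.
f_beat = |518.0 − 527.2| = 9.2 Hz.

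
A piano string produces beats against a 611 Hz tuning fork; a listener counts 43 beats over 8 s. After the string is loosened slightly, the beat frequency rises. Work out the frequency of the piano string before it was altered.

Beat frequency = 43/8 = 5.375 Hz.
|f − 611| = 5.375, so the piano string was at either 605.625 Hz or 616.375 Hz.
Reducing tension lowers a string's frequency; the adjustment lowers the piano string's frequency.
The beat rate rose, so the adjustment moved the piano string further from 611 Hz — it was already below the reference.

605.625 Hz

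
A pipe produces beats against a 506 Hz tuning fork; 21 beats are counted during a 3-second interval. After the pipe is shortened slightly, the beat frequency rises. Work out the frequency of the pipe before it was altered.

Beat frequency = 21/3 = 7 Hz.
|f − 506| = 7, so the pipe was at either 499 Hz or 513 Hz.
A shorter pipe has a higher fundamental; the adjustment raises the pipe's frequency.
The beat rate rose, so the adjustment moved the pipe further from 506 Hz — it was already above the reference.

513 Hz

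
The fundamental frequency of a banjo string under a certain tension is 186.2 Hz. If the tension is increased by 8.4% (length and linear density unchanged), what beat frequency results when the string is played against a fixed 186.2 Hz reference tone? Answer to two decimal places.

7.66 Hz

For a string, f ∝ √T, so the new frequency is 186.2·√1.084 = 193.8627 Hz.
f_beat = |193.8627 − 186.2| = 7.66 Hz.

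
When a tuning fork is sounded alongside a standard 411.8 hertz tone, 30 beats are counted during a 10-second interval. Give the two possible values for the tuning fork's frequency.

408.8 Hz or 414.8 Hz

Beat frequency = 30/10 = 3 Hz.
|f − 411.8| = 3, so f = 411.8 ± 3.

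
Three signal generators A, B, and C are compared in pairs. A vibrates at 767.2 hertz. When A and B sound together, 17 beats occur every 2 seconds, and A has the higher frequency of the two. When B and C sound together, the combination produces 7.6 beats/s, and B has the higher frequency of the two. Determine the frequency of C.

751.1 Hz

A–B: Beat frequency = 17/2 = 8.5 Hz.
B is below A, so f_B = 767.2 − 8.5 = 758.7 Hz.
C is below B, so f_C = 758.7 − 7.6 = 751.1 Hz.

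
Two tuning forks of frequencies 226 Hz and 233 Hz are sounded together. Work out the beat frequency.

7 Hz

f_beat = |f₁ − f₂|.
|226 − 233| = 7 Hz.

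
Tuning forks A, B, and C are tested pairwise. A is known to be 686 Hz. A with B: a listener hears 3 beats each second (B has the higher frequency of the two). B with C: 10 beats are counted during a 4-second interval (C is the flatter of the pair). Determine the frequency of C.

B is above A, so f_B = 686 + 3 = 689 Hz.
B–C: Beat frequency = 10/4 = 2.5 Hz.
C is below B, so f_C = 689 − 2.5 = 686.5 Hz.

686.5 Hz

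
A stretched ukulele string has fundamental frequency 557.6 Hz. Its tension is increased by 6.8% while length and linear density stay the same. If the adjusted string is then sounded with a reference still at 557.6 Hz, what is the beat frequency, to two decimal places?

For a string, f ∝ √T, so the new frequency is 557.6·√1.068 = 576.2466 Hz.
f_beat = |576.2466 − 557.6| = 18.65 Hz.

18.65 Hz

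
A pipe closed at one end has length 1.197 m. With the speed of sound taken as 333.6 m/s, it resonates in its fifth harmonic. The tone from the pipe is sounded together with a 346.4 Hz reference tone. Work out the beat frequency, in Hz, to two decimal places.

1.97 Hz

Closed pipe (odd harmonics): f_n = n·v/(4L) = 5·333.6/(4·1.197) = 348.3709 Hz.
f_beat = |348.3709 − 346.4| = 1.97 Hz.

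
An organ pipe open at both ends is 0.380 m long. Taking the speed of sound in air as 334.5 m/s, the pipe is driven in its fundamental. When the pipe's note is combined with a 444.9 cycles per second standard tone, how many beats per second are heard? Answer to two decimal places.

4.77 Hz

Open pipe: f_n = n·v/(2L) = 1·334.5/(2·0.380) = 440.1316 Hz.
f_beat = |440.1316 − 444.9| = 4.77 Hz.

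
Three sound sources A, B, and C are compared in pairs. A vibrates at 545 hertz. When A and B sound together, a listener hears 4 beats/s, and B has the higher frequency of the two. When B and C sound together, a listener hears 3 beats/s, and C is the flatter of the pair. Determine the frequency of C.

B is above A, so f_B = 545 + 4 = 549 Hz.
C is below B, so f_C = 549 − 3 = 546 Hz.

546 Hz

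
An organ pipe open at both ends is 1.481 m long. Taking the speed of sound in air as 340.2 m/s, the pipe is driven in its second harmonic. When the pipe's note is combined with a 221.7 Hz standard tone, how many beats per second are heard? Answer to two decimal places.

8.01 Hz

Open pipe: f_n = n·v/(2L) = 2·340.2/(2·1.481) = 229.7097 Hz.
f_beat = |229.7097 − 221.7| = 8.01 Hz.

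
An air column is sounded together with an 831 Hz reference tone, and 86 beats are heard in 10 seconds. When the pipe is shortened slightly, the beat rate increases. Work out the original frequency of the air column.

839.6 Hz

Beat frequency = 86/10 = 8.6 Hz.
|f − 831| = 8.6, so the air column was at either 822.4 Hz or 839.6 Hz.
A shorter pipe has a higher fundamental; the adjustment raises the air column's frequency.
The beat rate rose, so the adjustment moved the air column further from 831 Hz — it was already above the reference.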